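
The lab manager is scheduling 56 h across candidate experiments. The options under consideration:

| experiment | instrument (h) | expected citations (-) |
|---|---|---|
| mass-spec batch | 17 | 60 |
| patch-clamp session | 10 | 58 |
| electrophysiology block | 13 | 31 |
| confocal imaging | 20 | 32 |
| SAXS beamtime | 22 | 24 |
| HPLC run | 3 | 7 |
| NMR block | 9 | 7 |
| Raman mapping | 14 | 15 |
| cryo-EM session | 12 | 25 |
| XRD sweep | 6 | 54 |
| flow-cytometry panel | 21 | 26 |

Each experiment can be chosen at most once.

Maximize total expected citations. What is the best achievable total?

211

Filling by ratio: mass-spec batch + patch-clamp session + electrophysiology block + HPLC run + XRD sweep for 210, with 7 h left unused.
Replace electrophysiology block with confocal imaging: the trade gains 1 net, giving 211 at 56 h.
Nothing else within 56 h beats 211.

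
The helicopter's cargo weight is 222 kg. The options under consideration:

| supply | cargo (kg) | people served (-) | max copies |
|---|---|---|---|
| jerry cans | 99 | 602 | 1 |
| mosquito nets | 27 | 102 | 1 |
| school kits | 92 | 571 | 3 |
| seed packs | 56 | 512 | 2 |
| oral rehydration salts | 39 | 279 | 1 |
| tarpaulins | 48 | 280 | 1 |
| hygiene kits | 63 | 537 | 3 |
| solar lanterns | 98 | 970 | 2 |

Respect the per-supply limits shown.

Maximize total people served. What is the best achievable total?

A density-first pass picks 2×solar lanterns — 1940 at 196 kg.
Replace solar lanterns with seed packs + hygiene kits: the trade gains 79 net, giving 2019 at 217 kg.
Nothing else within 222 kg beats 2019.

2019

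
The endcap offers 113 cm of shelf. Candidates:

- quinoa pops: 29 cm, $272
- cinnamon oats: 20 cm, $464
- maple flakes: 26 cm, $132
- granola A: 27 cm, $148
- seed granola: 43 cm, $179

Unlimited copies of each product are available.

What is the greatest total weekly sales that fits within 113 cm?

2320

Taking 5×cinnamon oats: 100 cm used, 2320 in weekly sales.
That's the maximum — no swap from here does better than 2320.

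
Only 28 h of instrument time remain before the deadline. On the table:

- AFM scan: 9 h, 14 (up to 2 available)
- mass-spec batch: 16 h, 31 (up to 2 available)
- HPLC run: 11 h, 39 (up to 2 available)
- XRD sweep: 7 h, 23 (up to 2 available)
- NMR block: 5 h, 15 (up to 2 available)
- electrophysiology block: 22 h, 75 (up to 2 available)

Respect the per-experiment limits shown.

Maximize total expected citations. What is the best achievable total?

93

Density check — HPLC run 3.55, electrophysiology block 3.41, XRD sweep 3.29 are the best per h.
Best packing: 2×HPLC run + NMR block — 27 h, 93 total.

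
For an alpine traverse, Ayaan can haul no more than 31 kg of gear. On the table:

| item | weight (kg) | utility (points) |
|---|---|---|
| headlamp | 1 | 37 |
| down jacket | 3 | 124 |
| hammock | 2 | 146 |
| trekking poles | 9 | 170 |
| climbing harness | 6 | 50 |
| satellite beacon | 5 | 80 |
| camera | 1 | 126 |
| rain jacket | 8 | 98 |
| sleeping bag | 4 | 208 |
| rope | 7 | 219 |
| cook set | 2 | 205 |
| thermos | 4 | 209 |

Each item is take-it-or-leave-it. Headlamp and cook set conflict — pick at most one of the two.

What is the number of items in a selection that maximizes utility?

8

Optimal total is 1335.
down jacket + hammock + camera + rain jacket + sleeping bag + rope + cook set + thermos hits 1335 at 31 kg.
Every optimal selection uses 8 items.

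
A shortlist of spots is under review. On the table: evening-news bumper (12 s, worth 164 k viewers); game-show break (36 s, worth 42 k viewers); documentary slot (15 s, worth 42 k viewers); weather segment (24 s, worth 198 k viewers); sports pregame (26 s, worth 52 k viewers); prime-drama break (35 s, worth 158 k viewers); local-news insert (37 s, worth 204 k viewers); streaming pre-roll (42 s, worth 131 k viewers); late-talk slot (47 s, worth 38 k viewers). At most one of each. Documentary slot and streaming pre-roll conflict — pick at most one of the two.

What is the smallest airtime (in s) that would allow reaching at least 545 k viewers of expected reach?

73

Minimise s subject to total expected reach ≥ 545.
evening-news bumper + weather segment + local-news insert: 566 expected reach at 73 s.
No combination under 73 s hits 545.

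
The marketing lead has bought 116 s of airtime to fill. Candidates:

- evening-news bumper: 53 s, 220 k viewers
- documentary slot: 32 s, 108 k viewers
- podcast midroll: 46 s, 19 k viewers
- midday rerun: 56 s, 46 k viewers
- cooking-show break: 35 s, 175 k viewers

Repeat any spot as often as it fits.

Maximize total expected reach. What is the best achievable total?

525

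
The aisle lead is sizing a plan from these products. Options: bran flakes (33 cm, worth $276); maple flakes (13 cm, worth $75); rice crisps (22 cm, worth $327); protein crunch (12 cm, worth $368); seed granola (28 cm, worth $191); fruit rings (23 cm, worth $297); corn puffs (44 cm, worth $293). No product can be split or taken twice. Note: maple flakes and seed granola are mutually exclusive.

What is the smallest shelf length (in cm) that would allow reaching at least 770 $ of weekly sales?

Need the lightest bundle worth ≥ 770.
maple flakes + rice crisps + protein crunch: 770 weekly sales at 47 cm.
Any bundle with less than 47 cm falls short of 770.

47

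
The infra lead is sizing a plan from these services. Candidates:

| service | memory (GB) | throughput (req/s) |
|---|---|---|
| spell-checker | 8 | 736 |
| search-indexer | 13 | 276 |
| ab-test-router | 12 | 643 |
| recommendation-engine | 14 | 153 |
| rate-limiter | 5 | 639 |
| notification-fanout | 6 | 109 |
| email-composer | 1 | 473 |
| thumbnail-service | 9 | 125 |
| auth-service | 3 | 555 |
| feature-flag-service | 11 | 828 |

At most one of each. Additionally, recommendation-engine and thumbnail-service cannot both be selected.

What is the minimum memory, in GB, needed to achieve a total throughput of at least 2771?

Minimise GB subject to total throughput ≥ 2771.
spell-checker + rate-limiter + email-composer + auth-service + feature-flag-service reaches 3231 using 28 GB.
Any bundle with less than 28 GB falls short of 2771.

28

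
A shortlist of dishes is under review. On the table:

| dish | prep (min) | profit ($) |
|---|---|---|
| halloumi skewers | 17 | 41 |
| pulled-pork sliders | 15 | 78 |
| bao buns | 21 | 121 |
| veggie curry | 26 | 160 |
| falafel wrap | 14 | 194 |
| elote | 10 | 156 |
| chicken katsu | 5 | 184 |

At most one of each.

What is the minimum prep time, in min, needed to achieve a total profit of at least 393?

Look for the lowest-prep combination reaching 393.
Taking falafel wrap + elote + chicken katsu gives 534 (≥ 393) for 29 min.
Below 29 min the best achievable stays under 393.

29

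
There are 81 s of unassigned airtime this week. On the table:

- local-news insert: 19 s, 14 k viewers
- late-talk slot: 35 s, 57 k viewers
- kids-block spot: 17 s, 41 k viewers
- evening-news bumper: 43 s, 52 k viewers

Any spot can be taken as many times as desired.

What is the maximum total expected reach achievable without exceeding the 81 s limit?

164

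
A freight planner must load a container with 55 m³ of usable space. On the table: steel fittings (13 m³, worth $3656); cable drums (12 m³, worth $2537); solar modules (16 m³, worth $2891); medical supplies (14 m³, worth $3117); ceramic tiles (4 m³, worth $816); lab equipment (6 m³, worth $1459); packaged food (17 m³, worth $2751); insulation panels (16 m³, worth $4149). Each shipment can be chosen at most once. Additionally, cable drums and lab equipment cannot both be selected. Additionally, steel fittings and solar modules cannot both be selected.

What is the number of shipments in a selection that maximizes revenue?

4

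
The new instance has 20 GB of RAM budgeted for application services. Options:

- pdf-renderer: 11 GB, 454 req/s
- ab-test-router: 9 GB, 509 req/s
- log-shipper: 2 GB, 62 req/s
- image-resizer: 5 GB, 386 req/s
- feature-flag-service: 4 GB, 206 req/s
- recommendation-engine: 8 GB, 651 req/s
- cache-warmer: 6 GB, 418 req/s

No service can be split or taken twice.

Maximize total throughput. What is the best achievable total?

1455

Taking image-resizer + recommendation-engine + cache-warmer: 19 GB used, 1455 in throughput.
An exhaustive check of the 128 subsets confirms 1455.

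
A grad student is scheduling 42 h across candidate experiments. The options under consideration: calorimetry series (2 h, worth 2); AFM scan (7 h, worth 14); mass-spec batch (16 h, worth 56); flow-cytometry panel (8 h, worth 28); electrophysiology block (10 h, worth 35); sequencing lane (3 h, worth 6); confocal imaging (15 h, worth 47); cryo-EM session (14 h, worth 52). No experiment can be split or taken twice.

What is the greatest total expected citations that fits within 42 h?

The ratio heuristic lands on mass-spec batch + flow-cytometry panel + sequencing lane + cryo-EM session (142) but leaves 1 h idle.
The 11 h tied up in flow-cytometry panel and sequencing lane is better spent on calorimetry series + electrophysiology block — total rises to 145 (42 h).
Every other selection either busts 42 h or fails to beat 145.

145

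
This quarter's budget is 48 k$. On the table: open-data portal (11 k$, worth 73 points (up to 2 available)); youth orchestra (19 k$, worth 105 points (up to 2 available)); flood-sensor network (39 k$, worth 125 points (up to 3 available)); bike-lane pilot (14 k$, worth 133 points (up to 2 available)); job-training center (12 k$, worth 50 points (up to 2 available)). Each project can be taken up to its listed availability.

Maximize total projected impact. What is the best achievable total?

371

By projected impact per k$: bike-lane pilot 9.50, open-data portal 6.64, youth orchestra 5.53 lead.
A density-first pass picks open-data portal + 2×bike-lane pilot — 339 at 39 k$.
Dropping open-data portal frees 11 k$; slotting in youth orchestra (19 k$) lifts the total to 371 at 47 k$.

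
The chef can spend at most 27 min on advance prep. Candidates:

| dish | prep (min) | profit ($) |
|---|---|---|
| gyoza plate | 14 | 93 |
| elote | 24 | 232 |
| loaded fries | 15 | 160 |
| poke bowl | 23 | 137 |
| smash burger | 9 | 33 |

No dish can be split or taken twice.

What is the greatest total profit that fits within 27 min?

232

Filling by ratio: loaded fries + smash burger for 193, with 3 min left unused.
The 24 min tied up in loaded fries and smash burger is better spent on elote — total rises to 232 (24 min).
No other feasible combination exceeds 232.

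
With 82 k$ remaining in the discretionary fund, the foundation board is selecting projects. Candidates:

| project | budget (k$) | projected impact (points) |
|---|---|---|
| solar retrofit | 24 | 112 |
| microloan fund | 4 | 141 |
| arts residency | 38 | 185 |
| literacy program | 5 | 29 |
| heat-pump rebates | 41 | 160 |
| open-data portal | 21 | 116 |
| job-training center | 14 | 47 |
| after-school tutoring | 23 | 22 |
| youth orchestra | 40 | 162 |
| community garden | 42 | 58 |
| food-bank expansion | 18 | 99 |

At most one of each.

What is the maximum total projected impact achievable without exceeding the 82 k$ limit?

541

Greedy by ratio would take solar retrofit + microloan fund + literacy program + open-data portal + food-bank expansion: 72 k$ used, total 497.
The 29 k$ tied up in solar retrofit and literacy program is better spent on arts residency — total rises to 541 (81 k$).
Next best is microloan fund + arts residency + literacy program + open-data portal + job-training center at 518 (82 k$) — short by 23.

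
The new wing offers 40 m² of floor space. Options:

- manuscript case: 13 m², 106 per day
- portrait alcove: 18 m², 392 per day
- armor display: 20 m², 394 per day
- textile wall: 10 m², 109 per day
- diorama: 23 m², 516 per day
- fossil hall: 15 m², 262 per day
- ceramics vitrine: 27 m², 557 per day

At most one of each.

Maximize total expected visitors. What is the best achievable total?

The ratio heuristic lands on diorama + fossil hall (778) but leaves 2 m² idle.
The 38 m² tied up in diorama and fossil hall is better spent on portrait alcove + armor display — total rises to 786 (38 m²).
Runner-up diorama + fossil hall tops out at 778.

786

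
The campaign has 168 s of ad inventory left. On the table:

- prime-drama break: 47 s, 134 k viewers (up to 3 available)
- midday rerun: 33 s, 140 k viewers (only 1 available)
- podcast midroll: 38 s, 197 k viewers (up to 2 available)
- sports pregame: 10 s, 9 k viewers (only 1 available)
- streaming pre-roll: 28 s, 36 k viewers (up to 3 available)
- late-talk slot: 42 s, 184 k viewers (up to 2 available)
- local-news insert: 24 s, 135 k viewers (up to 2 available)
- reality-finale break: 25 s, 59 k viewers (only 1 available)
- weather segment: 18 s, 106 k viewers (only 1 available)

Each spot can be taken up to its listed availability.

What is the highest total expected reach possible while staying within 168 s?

848

Ranking by ratio (expected reach/s): weather segment 5.89, local-news insert 5.62, podcast midroll 5.18, late-talk slot 4.38.
Filling by ratio: 2×podcast midroll + 2×local-news insert + reality-finale break + weather segment for 829, with 1 s left unused.
Dropping reality-finale break and weather segment frees 43 s; slotting in late-talk slot (42 s) lifts the total to 848 at 166 s.
Every other selection either busts 168 s or exceeds an availability limit or fails to beat 848.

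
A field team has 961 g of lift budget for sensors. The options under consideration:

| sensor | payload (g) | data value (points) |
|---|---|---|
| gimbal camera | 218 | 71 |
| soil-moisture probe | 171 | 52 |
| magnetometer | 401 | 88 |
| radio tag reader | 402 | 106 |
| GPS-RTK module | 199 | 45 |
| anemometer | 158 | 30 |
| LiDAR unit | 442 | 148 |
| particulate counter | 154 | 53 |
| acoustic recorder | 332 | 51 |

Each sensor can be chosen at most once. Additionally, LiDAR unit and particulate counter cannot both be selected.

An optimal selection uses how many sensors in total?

Best achievable data value is 282.
One optimal bundle: gimbal camera + soil-moisture probe + radio tag reader + particulate counter (945 g).
Every optimal selection uses 4 sensors.

4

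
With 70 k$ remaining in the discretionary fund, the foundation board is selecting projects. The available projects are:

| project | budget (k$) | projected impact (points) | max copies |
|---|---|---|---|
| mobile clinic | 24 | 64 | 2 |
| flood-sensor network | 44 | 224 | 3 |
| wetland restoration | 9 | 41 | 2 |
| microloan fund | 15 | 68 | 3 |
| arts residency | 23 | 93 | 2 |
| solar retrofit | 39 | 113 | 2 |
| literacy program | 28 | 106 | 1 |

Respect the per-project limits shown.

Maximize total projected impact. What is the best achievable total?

Filling by ratio: flood-sensor network + 2×wetland restoration for 306, with 8 k$ left unused.
Dropping wetland restoration frees 9 k$; slotting in microloan fund (15 k$) lifts the total to 333 at 68 k$.

333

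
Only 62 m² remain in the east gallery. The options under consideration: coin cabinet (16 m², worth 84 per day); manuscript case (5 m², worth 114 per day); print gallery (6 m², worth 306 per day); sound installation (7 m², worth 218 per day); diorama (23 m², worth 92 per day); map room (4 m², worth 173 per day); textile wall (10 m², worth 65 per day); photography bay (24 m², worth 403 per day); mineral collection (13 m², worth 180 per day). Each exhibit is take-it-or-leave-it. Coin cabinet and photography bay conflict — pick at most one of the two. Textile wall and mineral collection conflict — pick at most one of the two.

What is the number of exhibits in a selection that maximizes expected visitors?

Best achievable expected visitors is 1394.
manuscript case + print gallery + sound installation + map room + photography bay + mineral collection hits 1394 at 59 m².
All optima have 6 exhibits.

6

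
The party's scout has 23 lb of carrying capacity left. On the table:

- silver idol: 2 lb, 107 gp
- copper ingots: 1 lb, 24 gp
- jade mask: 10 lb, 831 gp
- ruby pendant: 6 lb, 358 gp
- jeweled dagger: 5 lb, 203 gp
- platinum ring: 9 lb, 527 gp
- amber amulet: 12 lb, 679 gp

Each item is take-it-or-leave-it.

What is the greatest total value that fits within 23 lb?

1534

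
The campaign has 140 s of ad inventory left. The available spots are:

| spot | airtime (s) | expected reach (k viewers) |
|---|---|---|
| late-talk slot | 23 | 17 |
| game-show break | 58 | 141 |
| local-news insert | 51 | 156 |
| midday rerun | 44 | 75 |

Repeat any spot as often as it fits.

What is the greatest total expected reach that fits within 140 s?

Ranking by ratio (expected reach/s): local-news insert 3.06, game-show break 2.43, midday rerun 1.70, late-talk slot 0.74.
Taking late-talk slot + 2×local-news insert: 125 s used, 329 in expected reach.
No other feasible combination exceeds 329.

329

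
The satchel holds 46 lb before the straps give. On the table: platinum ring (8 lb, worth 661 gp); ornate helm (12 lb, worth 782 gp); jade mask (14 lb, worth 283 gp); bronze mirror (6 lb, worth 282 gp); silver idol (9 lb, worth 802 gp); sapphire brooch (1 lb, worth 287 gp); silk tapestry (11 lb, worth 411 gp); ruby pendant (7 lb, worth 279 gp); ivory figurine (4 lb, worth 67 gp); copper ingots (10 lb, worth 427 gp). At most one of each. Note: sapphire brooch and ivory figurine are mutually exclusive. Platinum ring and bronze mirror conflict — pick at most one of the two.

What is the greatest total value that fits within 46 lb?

Ranking by ratio (value/lb): sapphire brooch 287.00, silver idol 89.11, platinum ring 82.62.
Taking platinum ring + ornate helm + silver idol + sapphire brooch + copper ingots: 40 lb used, 2959 in value.

2959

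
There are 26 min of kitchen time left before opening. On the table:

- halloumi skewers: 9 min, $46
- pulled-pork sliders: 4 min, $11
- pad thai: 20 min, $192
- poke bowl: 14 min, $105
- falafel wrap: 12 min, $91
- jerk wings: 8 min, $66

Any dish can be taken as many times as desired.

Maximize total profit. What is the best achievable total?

Best packing: pulled-pork sliders + pad thai — 24 min, 203 total.
No other feasible combination exceeds 203.

203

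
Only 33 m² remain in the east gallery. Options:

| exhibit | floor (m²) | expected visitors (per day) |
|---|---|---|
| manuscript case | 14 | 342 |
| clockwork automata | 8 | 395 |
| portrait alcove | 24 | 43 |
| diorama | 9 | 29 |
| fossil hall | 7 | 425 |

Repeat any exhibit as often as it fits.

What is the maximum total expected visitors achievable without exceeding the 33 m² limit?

1700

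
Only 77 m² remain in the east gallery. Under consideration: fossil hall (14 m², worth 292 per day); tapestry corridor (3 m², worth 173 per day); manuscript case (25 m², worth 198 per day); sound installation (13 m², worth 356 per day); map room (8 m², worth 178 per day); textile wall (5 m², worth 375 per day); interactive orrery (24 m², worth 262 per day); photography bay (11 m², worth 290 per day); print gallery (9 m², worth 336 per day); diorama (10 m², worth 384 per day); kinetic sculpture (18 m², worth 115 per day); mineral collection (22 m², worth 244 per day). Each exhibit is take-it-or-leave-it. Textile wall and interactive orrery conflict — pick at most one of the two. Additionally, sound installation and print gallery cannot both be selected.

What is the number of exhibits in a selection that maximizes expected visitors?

7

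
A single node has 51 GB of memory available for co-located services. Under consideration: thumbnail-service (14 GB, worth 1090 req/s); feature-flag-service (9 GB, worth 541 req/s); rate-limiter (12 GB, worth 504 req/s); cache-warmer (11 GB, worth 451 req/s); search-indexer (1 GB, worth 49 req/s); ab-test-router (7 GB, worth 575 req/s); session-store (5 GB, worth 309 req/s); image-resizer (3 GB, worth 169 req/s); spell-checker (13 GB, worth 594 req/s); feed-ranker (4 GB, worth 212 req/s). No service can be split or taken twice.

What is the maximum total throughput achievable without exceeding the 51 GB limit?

Density check — ab-test-router 82.14, thumbnail-service 77.86, session-store 61.80 are the best per GB.
A density-first pass picks thumbnail-service + feature-flag-service + search-indexer + ab-test-router + session-store + image-resizer + feed-ranker — 2945 at 43 GB.
The 5 GB tied up in search-indexer and feed-ranker is better spent on spell-checker — total rises to 3278 (51 GB).

3278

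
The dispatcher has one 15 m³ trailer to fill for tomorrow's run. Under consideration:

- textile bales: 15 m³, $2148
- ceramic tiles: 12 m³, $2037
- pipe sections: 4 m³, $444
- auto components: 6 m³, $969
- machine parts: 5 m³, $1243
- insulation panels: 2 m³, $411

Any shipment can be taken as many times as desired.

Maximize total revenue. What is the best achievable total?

3729

The ratio ordering already packs tightly: 3×machine parts, 15 m³, 3729.
Nothing else within 15 m³ beats 3729.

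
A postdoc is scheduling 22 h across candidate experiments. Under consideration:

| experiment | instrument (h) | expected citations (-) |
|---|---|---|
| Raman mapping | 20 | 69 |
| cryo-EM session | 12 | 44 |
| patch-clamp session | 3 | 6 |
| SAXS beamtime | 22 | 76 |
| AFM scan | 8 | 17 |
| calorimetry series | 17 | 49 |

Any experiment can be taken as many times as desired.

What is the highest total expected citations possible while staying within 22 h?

A density-first pass picks cryo-EM session + AFM scan — 61 at 20 h.
Replace cryo-EM session and AFM scan with SAXS beamtime: the trade gains 15 net, giving 76 at 22 h.
No other feasible combination exceeds 76.

76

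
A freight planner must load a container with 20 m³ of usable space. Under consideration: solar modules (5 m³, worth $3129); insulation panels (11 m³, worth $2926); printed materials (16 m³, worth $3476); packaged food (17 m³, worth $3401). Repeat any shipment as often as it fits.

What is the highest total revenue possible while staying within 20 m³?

12516

By revenue per m³: solar modules 625.80, insulation panels 266.00, printed materials 217.25, packaged food 200.06 lead.
Best packing: 4×solar modules — 20 m³, 12516 total.
Nothing else within 20 m³ beats 12516.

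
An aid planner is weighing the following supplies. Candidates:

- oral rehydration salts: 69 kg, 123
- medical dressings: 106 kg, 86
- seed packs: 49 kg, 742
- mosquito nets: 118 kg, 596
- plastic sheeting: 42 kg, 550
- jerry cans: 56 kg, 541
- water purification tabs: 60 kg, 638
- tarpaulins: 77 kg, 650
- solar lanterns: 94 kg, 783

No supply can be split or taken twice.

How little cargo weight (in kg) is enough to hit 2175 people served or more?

207

Need the lightest bundle worth ≥ 2175.
Taking seed packs + plastic sheeting + jerry cans + water purification tabs gives 2471 (≥ 2175) for 207 kg.
Below 207 kg the best achievable stays under 2175.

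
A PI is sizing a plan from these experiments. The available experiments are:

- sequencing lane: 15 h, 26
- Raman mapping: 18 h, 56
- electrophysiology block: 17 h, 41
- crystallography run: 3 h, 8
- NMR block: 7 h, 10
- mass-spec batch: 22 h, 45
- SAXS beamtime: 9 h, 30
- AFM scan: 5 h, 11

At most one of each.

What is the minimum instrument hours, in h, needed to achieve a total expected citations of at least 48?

Minimise h subject to total expected citations ≥ 48.
Taking crystallography run + SAXS beamtime + AFM scan gives 49 (≥ 48) for 17 h.
Below 17 h the best achievable stays under 48.

17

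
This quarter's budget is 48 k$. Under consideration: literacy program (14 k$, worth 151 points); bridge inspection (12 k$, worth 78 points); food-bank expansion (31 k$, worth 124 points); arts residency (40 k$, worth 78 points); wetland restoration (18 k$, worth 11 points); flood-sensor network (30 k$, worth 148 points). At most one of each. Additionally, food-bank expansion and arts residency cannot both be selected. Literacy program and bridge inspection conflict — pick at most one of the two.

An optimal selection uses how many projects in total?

2

The maximum projected impact within 48 k$ is 299.
One optimal bundle: literacy program + flood-sensor network (44 k$).
Every optimal selection uses 2 projects.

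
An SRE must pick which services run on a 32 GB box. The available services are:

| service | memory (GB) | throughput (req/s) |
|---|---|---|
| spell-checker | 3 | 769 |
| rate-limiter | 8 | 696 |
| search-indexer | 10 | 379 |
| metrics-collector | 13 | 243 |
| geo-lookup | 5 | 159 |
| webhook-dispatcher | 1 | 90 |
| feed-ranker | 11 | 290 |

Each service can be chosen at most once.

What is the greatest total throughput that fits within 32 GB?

The ratio heuristic lands on spell-checker + rate-limiter + search-indexer + geo-lookup + webhook-dispatcher (2093) but leaves 5 GB idle.
Dropping geo-lookup and webhook-dispatcher frees 6 GB; slotting in feed-ranker (11 GB) lifts the total to 2134 at 32 GB.
An exhaustive check of the 128 subsets confirms 2134.

2134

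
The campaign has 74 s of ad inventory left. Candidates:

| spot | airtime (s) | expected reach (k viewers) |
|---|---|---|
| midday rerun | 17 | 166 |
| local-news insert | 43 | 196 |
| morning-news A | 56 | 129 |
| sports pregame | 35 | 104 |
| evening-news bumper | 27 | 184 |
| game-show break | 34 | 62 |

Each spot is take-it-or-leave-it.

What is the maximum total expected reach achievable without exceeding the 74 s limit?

380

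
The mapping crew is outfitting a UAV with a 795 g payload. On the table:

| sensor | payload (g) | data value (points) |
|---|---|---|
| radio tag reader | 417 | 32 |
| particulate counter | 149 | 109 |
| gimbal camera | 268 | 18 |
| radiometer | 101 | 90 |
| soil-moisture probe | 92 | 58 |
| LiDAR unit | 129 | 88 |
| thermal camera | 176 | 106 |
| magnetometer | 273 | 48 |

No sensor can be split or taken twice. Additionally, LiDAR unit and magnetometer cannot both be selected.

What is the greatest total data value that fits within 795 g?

Ranking by ratio (data value/g): radiometer 0.89, particulate counter 0.73, LiDAR unit 0.68.
Best packing: particulate counter + radiometer + soil-moisture probe + LiDAR unit + thermal camera — 647 g, 451 total.
The spare 148 g is too small for any remaining sensor, and no feasible exchange beats 451.

451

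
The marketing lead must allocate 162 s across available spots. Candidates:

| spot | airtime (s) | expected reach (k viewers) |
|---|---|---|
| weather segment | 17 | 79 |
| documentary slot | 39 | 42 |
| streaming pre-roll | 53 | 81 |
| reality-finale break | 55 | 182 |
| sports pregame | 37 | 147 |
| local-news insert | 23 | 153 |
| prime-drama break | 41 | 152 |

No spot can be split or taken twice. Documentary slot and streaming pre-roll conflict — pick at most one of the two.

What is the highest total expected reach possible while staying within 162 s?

Greedy by ratio would take weather segment + documentary slot + sports pregame + local-news insert + prime-drama break: 157 s used, total 573.
The 56 s tied up in weather segment and documentary slot is better spent on reality-finale break — total rises to 634 (156 s).
Next best is weather segment + documentary slot + sports pregame + local-news insert + prime-drama break at 573 (157 s) — short by 61.

634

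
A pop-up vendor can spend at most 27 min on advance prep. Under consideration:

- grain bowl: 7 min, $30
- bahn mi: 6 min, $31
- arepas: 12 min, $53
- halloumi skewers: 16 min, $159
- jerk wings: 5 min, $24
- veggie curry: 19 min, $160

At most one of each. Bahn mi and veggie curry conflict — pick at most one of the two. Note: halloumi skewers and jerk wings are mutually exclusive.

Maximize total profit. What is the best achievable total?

190

Taking bahn mi + halloumi skewers: 22 min used, 190 in profit.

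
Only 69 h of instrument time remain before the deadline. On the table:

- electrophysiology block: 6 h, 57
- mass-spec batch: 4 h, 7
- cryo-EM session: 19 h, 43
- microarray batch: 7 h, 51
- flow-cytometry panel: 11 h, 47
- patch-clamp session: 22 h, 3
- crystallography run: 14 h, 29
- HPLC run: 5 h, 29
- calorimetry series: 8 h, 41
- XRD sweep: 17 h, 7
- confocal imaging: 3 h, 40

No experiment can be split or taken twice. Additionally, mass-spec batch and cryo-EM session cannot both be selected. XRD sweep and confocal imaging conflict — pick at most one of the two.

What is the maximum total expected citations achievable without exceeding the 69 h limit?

Best packing: electrophysiology block + cryo-EM session + microarray batch + flow-cytometry panel + crystallography run + calorimetry series + confocal imaging — 68 h, 308 total.

308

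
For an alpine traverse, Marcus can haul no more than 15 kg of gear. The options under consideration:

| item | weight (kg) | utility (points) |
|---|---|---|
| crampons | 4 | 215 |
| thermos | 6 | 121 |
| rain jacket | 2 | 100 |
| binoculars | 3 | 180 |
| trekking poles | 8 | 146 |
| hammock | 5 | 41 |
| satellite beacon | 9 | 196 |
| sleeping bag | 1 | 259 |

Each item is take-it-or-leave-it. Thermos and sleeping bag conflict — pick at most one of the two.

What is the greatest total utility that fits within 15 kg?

795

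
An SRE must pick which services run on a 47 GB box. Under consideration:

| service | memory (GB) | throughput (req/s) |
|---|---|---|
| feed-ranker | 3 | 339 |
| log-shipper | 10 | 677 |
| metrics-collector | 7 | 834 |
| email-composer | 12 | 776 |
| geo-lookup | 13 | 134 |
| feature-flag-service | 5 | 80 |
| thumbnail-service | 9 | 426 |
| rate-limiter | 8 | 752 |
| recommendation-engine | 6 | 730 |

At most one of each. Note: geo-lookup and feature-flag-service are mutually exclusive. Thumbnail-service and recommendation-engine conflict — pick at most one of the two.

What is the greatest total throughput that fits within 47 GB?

Density check — recommendation-engine 121.67, metrics-collector 119.14, feed-ranker 113.00 are the best per GB.
Best packing: feed-ranker + log-shipper + metrics-collector + email-composer + rate-limiter + recommendation-engine — 46 GB, 4108 total.

4108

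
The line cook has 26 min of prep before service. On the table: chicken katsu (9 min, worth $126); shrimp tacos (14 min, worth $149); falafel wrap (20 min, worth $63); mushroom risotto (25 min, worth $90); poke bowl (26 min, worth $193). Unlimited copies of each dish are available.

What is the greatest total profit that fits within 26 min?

275

A density-first pass picks 2×chicken katsu — 252 at 18 min.
The 9 min tied up in chicken katsu is better spent on shrimp tacos — total rises to 275 (23 min).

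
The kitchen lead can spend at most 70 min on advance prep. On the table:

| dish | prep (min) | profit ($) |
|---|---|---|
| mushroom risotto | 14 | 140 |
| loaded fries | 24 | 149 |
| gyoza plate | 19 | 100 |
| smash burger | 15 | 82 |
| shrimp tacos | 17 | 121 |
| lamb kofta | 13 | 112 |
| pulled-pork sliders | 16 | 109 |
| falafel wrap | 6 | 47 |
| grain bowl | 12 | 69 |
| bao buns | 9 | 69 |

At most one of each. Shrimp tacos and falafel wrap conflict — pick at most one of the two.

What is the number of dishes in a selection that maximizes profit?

5

The maximum profit within 70 min is 551.
For example mushroom risotto + shrimp tacos + lamb kofta + pulled-pork sliders + bao buns achieves it, using 69 min.
All optima have 5 dishes.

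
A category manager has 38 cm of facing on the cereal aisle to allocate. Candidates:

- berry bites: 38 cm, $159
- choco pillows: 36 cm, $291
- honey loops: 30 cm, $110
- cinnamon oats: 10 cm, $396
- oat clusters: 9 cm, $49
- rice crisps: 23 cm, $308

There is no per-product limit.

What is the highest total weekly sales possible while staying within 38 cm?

Taking 3×cinnamon oats: 30 cm used, 1188 in weekly sales.
The spare 8 cm is too small for any remaining product, and no exchange beats 1188.

1188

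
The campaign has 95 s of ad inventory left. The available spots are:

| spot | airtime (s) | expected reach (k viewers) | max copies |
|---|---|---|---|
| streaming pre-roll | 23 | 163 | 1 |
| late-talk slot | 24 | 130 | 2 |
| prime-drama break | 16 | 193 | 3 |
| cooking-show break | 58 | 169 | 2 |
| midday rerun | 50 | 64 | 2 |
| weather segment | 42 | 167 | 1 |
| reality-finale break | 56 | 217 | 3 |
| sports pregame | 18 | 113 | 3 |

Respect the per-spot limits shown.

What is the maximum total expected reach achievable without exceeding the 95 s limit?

872

Taking the top-ratio spots first gives streaming pre-roll + 3×prime-drama break + sports pregame for 855 (89 s).
Dropping sports pregame frees 18 s; slotting in late-talk slot (24 s) lifts the total to 872 at 95 s.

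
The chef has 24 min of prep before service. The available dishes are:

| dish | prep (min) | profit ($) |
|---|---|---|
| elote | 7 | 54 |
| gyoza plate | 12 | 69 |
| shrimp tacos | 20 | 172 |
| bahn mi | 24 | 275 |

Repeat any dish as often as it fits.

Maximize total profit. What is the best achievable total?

Best packing: bahn mi — 24 min, 275 total.

275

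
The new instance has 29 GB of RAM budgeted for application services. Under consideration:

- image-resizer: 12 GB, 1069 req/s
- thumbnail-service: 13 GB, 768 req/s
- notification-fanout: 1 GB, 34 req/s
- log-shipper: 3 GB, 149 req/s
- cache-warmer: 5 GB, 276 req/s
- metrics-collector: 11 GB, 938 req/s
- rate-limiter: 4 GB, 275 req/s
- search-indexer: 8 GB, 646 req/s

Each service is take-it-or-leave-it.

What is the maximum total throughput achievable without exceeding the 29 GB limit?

2317

The ratio heuristic lands on image-resizer + notification-fanout + metrics-collector + rate-limiter (2316) but leaves 1 GB idle.
Replace rate-limiter with cache-warmer: the trade gains 1 net, giving 2317 at 29 GB.
The closest alternative, image-resizer + notification-fanout + metrics-collector + rate-limiter, reaches only 2316.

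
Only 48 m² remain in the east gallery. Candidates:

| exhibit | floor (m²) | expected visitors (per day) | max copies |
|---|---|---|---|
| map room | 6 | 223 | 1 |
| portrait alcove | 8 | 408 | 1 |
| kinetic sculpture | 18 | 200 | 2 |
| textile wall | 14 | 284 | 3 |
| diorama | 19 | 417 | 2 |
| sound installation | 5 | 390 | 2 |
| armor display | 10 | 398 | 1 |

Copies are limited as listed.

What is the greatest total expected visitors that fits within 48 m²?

By expected visitors per m²: sound installation 78.00, portrait alcove 51.00, armor display 39.80 lead.
The ratio ordering already packs tightly: map room + portrait alcove + textile wall + 2×sound installation + armor display, 48 m², 2093.
Nothing else within 48 m² beats 2093.

2093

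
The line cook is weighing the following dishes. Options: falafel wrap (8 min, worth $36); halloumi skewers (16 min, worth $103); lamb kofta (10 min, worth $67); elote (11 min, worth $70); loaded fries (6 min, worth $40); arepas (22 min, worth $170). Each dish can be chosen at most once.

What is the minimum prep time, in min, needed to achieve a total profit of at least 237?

32

Need the lightest bundle worth ≥ 237.
Taking lamb kofta + arepas gives 237 (≥ 237) for 32 min.
Below 32 min the best achievable stays under 237.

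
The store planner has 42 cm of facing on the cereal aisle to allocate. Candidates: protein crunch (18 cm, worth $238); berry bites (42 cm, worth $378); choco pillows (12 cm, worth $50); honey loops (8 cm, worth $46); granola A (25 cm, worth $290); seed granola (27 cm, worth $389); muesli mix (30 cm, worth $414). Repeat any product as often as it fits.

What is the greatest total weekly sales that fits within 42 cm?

Ranking by ratio (weekly sales/cm): seed granola 14.41, muesli mix 13.80, protein crunch 13.22, granola A 11.60.
Greedy by ratio would take honey loops + seed granola: 35 cm used, total 435.
The 35 cm tied up in honey loops and seed granola is better spent on 2×protein crunch — total rises to 476 (36 cm).
That's the maximum — no swap from here does better than 476.

476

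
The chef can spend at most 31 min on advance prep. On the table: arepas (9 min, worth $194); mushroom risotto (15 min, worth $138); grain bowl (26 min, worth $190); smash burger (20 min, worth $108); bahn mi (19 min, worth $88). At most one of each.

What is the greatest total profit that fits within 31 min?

Best packing: arepas + mushroom risotto — 24 min, 332 total.
Nothing else within 31 min beats 332.

332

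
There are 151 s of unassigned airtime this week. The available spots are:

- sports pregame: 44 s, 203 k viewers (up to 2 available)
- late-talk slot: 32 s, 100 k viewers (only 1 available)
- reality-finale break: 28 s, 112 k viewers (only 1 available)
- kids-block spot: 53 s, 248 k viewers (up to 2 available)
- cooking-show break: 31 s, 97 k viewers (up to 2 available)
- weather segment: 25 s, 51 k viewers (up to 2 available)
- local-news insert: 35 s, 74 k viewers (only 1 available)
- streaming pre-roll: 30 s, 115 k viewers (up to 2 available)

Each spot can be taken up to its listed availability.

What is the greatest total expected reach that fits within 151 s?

Ranking by ratio (expected reach/s): kids-block spot 4.68, sports pregame 4.61, reality-finale break 4.00, streaming pre-roll 3.83.
The ratio ordering already packs tightly: sports pregame + 2×kids-block spot, 150 s, 699.
No other feasible combination exceeds 699.

699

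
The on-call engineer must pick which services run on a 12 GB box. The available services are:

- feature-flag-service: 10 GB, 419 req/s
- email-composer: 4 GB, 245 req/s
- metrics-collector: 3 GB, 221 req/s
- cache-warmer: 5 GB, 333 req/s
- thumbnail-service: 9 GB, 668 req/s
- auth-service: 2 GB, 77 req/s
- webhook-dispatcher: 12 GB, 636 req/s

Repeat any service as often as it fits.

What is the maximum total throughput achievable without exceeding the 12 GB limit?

Density check — thumbnail-service 74.22, metrics-collector 73.67, cache-warmer 66.60 are the best per GB.
Best packing: metrics-collector + thumbnail-service — 12 GB, 889 total.
Every other selection either busts 12 GB or fails to beat 889.

889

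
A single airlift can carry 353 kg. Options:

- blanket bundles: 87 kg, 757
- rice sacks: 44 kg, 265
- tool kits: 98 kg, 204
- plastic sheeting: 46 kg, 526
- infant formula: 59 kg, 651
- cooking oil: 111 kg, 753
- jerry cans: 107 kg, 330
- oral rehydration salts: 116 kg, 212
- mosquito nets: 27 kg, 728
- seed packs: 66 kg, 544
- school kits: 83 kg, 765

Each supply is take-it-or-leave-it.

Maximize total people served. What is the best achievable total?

Taking blanket bundles + rice sacks + plastic sheeting + infant formula + mosquito nets + school kits: 346 kg used, 3692 in people served.
That's the maximum — no swap from here does better than 3692.

3692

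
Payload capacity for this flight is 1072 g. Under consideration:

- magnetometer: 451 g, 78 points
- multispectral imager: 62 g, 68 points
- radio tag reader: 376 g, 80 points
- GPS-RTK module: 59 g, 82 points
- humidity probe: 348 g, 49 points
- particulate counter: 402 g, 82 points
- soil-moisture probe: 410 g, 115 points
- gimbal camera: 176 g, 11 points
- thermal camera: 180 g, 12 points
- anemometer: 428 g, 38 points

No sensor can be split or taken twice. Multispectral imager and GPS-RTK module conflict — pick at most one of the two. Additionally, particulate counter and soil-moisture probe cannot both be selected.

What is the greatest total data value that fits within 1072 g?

289

Radio tag reader + GPS-RTK module + soil-moisture probe + thermal camera uses 1025 of the 1072 g and totals 289.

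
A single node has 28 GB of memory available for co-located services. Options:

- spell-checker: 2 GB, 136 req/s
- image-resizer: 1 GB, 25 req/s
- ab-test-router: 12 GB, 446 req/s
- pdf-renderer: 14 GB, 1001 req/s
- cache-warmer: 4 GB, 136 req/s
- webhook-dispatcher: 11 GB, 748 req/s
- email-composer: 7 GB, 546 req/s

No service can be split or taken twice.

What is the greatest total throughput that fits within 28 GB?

Density check — email-composer 78.00, pdf-renderer 71.50, spell-checker 68.00, webhook-dispatcher 68.00 are the best per GB.
Taking the top-ratio services first gives spell-checker + image-resizer + pdf-renderer + cache-warmer + email-composer for 1844 (28 GB).
Replace cache-warmer and email-composer with webhook-dispatcher: the trade gains 66 net, giving 1910 at 28 GB.
An exhaustive check of the 128 subsets confirms 1910.

1910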